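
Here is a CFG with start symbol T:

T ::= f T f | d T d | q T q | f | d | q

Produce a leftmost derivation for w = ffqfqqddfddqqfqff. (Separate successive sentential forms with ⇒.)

T⇒fTf⇒ffTff⇒ffqTqff⇒ffqfTfqff⇒ffqfqTqfqff⇒ffqfqqTqqfqff⇒ffqfqqdTdqqfqff⇒ffqfqqddTddqqfqff⇒ffqfqqddfddqqfqff

T ⇒ fTf   [T ::= f T f]
fTf ⇒ ffTff   [T ::= f T f]
ffTff ⇒ ffqTqff   [T ::= q T q]
ffqTqff ⇒ ffqfTfqff   [T ::= f T f]
ffqfTfqff ⇒ ffqfqTqfqff   [T ::= q T q]
ffqfqTqfqff ⇒ ffqfqqTqqfqff   [T ::= q T q]
ffqfqqTqqfqff ⇒ ffqfqqdTdqqfqff   [T ::= d T d]
ffqfqqdTdqqfqff ⇒ ffqfqqddTddqqfqff   [T ::= d T d]
ffqfqqddTddqqfqff ⇒ ffqfqqddfddqqfqff   [T ::= f]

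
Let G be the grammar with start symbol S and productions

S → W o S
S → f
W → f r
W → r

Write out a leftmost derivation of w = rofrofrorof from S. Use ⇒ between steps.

S ⇒ WoS   [S → W o S]
WoS ⇒ roS   [W → r]
roS ⇒ roWoS   [S → W o S]
roWoS ⇒ rofroS   [W → f r]
rofroS ⇒ rofroWoS   [S → W o S]
rofroWoS ⇒ rofrofroS   [W → f r]
rofrofroS ⇒ rofrofroWoS   [S → W o S]
rofrofroWoS ⇒ rofrofroroS   [W → r]
rofrofroroS ⇒ rofrofrorof   [S → f]

S ⇒ WoS ⇒ roS ⇒ roWoS ⇒ rofroS ⇒ rofroWoS ⇒ rofrofroS ⇒ rofrofroWoS ⇒ rofrofroroS ⇒ rofrofrorof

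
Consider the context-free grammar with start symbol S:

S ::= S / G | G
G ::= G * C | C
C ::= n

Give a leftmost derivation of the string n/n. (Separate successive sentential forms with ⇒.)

S ⇒ S/G ⇒ G/G ⇒ C/G ⇒ n/G ⇒ n/C ⇒ n/n

S ⇒ S/G   [S ::= S / G]
S/G ⇒ G/G   [S ::= G]
G/G ⇒ C/G   [G ::= C]
C/G ⇒ n/G   [C ::= n]
n/G ⇒ n/C   [G ::= C]
n/C ⇒ n/n   [C ::= n]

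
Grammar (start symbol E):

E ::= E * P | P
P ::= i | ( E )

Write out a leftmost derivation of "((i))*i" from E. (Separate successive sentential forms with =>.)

E => E*P   [E ::= E * P]
E*P => P*P   [E ::= P]
P*P => (E)*P   [P ::= ( E )]
(E)*P => (P)*P   [E ::= P]
(P)*P => ((E))*P   [P ::= ( E )]
((E))*P => ((P))*P   [E ::= P]
((P))*P => ((i))*P   [P ::= i]
((i))*P => ((i))*i   [P ::= i]

E=>E*P=>P*P=>(E)*P=>(P)*P=>((E))*P=>((P))*P=>((i))*P=>((i))*i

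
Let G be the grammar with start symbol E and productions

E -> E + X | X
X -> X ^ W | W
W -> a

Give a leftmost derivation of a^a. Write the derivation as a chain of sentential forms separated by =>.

E => X   [E -> X]
X => X^W   [X -> X ^ W]
X^W => W^W   [X -> W]
W^W => a^W   [W -> a]
a^W => a^a   [W -> a]

E=>X=>X^W=>W^W=>a^W=>a^a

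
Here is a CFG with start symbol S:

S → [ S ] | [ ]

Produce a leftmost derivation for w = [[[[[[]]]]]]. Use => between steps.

S => [S] => [[S]] => [[[S]]] => [[[[S]]]] => [[[[[S]]]]] => [[[[[[]]]]]]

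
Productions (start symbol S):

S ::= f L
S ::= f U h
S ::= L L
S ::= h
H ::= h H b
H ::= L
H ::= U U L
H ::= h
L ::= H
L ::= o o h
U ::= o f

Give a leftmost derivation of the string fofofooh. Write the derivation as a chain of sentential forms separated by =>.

S => fL => fH => fUUL => fofUL => fofofL => fofofooh

S => fL   [S ::= f L]
fL => fH   [L ::= H]
fH => fUUL   [H ::= U U L]
fUUL => fofUL   [U ::= o f]
fofUL => fofofL   [U ::= o f]
fofofL => fofofooh   [L ::= o o h]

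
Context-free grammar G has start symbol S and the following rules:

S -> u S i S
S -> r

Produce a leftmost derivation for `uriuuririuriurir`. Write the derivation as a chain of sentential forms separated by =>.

S => uSiS => uriS => uriuSiS => uriuuSiSiS => uriuuriSiS => uriuuririS => uriuuririuSiS => uriuuririuriS => uriuuririuriuSiS => uriuuririuriuriS => uriuuririuriurir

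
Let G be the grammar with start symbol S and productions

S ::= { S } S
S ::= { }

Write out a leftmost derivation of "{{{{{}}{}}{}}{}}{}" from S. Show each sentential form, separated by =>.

S => {S}S => {{S}S}S => {{{S}S}S}S => {{{{S}S}S}S}S => {{{{{}}S}S}S}S => {{{{{}}{}}S}S}S => {{{{{}}{}}{}}S}S => {{{{{}}{}}{}}{}}S => {{{{{}}{}}{}}{}}{}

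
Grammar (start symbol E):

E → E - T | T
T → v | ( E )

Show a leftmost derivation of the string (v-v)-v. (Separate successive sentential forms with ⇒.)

E ⇒ E-T ⇒ T-T ⇒ (E)-T ⇒ (E-T)-T ⇒ (T-T)-T ⇒ (v-T)-T ⇒ (v-v)-T ⇒ (v-v)-v

E ⇒ E-T   [E → E - T]
E-T ⇒ T-T   [E → T]
T-T ⇒ (E)-T   [T → ( E )]
(E)-T ⇒ (E-T)-T   [E → E - T]
(E-T)-T ⇒ (T-T)-T   [E → T]
(T-T)-T ⇒ (v-T)-T   [T → v]
(v-T)-T ⇒ (v-v)-T   [T → v]
(v-v)-T ⇒ (v-v)-v   [T → v]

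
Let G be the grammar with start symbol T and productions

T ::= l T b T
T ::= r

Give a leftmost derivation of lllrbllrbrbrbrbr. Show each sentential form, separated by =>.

T=>lTbT=>llTbTbT=>lllTbTbTbT=>lllrbTbTbT=>lllrblTbTbTbT=>lllrbllTbTbTbTbT=>lllrbllrbTbTbTbT=>lllrbllrbrbTbTbT=>lllrbllrbrbrbTbT=>lllrbllrbrbrbrbT=>lllrbllrbrbrbrbr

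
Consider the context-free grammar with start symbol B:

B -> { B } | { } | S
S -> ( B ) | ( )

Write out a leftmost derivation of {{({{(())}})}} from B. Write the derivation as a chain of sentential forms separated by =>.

B => {B} => {{B}} => {{S}} => {{(B)}} => {{({B})}} => {{({{B}})}} => {{({{S}})}} => {{({{(B)}})}} => {{({{(S)}})}} => {{({{(())}})}}

B => {B}   [B -> { B }]
{B} => {{B}}   [B -> { B }]
{{B}} => {{S}}   [B -> S]
{{S}} => {{(B)}}   [S -> ( B )]
{{(B)}} => {{({B})}}   [B -> { B }]
{{({B})}} => {{({{B}})}}   [B -> { B }]
{{({{B}})}} => {{({{S}})}}   [B -> S]
{{({{S}})}} => {{({{(B)}})}}   [S -> ( B )]
{{({{(B)}})}} => {{({{(S)}})}}   [B -> S]
{{({{(S)}})}} => {{({{(())}})}}   [S -> ( )]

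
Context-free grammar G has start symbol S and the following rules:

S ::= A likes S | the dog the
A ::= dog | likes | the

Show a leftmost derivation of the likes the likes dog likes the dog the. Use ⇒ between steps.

S ⇒ A likes S ⇒ the likes S ⇒ the likes A likes S ⇒ the likes the likes S ⇒ the likes the likes A likes S ⇒ the likes the likes dog likes S ⇒ the likes the likes dog likes the dog the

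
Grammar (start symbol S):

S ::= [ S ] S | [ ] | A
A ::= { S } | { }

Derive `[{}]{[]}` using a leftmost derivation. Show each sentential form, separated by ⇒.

S ⇒ [S]S ⇒ [A]S ⇒ [{}]S ⇒ [{}]A ⇒ [{}]{S} ⇒ [{}]{[]}

S ⇒ [S]S   [S ::= [ S ] S]
[S]S ⇒ [A]S   [S ::= A]
[A]S ⇒ [{}]S   [A ::= { }]
[{}]S ⇒ [{}]A   [S ::= A]
[{}]A ⇒ [{}]{S}   [A ::= { S }]
[{}]{S} ⇒ [{}]{[]}   [S ::= [ ]]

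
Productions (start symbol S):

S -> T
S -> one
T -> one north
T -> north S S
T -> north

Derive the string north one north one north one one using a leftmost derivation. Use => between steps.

S => T   [S -> T]
T => north S S   [T -> north S S]
north S S => north one S   [S -> one]
north one S => north one T   [S -> T]
north one T => north one north S S   [T -> north S S]
north one north S S => north one north one S   [S -> one]
north one north one S => north one north one T   [S -> T]
north one north one T => north one north one north S S   [T -> north S S]
north one north one north S S => north one north one north one S   [S -> one]
north one north one north one S => north one north one north one one   [S -> one]

S => T => north S S => north one S => north one T => north one north S S => north one north one S => north one north one T => north one north one north S S => north one north one north one S => north one north one north one one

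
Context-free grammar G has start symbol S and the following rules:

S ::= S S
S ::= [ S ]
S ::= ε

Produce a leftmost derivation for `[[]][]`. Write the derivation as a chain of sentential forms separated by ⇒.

S ⇒ SS   [S ::= S S]
SS ⇒ SSS   [S ::= S S]
SSS ⇒ SSSS   [S ::= S S]
SSSS ⇒ SSSSS   [S ::= S S]
SSSSS ⇒ [S]SSSS   [S ::= [ S ]]
[S]SSSS ⇒ [[S]]SSSS   [S ::= [ S ]]
[[S]]SSSS ⇒ [[]]SSSS   [S ::= ε]
[[]]SSSS ⇒ [[]][S]SSS   [S ::= [ S ]]
[[]][S]SSS ⇒ [[]][]SSS   [S ::= ε]
[[]][]SSS ⇒ [[]][]SS   [S ::= ε]
[[]][]SS ⇒ [[]][]S   [S ::= ε]
[[]][]S ⇒ [[]][]   [S ::= ε]

S ⇒ SS ⇒ SSS ⇒ SSSS ⇒ SSSSS ⇒ [S]SSSS ⇒ [[S]]SSSS ⇒ [[]]SSSS ⇒ [[]][S]SSS ⇒ [[]][]SSS ⇒ [[]][]SS ⇒ [[]][]S ⇒ [[]][]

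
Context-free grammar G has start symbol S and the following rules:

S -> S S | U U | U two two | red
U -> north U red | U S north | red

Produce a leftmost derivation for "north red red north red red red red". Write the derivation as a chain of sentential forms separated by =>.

S => S S => S S S => U U S S => north U red U S S => north U S north red U S S => north red S north red U S S => north red red north red U S S => north red red north red red S S => north red red north red red red S => north red red north red red red red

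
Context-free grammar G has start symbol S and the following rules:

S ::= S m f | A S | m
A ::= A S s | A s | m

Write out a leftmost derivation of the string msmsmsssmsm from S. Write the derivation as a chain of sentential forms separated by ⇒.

S⇒AS⇒ASsS⇒AsSsS⇒AssSsS⇒ASsssSsS⇒ASsSsssSsS⇒AsSsSsssSsS⇒msSsSsssSsS⇒msmsSsssSsS⇒msmsmsssSsS⇒msmsmsssmsS⇒msmsmsssmsm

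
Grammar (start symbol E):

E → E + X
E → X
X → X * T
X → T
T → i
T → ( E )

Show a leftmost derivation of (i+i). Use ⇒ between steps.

E ⇒ X   [E → X]
X ⇒ T   [X → T]
T ⇒ (E)   [T → ( E )]
(E) ⇒ (E+X)   [E → E + X]
(E+X) ⇒ (X+X)   [E → X]
(X+X) ⇒ (T+X)   [X → T]
(T+X) ⇒ (i+X)   [T → i]
(i+X) ⇒ (i+T)   [X → T]
(i+T) ⇒ (i+i)   [T → i]

E ⇒ X ⇒ T ⇒ (E) ⇒ (E+X) ⇒ (X+X) ⇒ (T+X) ⇒ (i+X) ⇒ (i+T) ⇒ (i+i)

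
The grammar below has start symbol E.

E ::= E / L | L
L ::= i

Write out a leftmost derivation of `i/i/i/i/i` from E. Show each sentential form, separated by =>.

E => E/L => E/L/L => E/L/L/L => E/L/L/L/L => L/L/L/L/L => i/L/L/L/L => i/i/L/L/L => i/i/i/L/L => i/i/i/i/L => i/i/i/i/i

E => E/L   [E ::= E / L]
E/L => E/L/L   [E ::= E / L]
E/L/L => E/L/L/L   [E ::= E / L]
E/L/L/L => E/L/L/L/L   [E ::= E / L]
E/L/L/L/L => L/L/L/L/L   [E ::= L]
L/L/L/L/L => i/L/L/L/L   [L ::= i]
i/L/L/L/L => i/i/L/L/L   [L ::= i]
i/i/L/L/L => i/i/i/L/L   [L ::= i]
i/i/i/L/L => i/i/i/i/L   [L ::= i]
i/i/i/i/L => i/i/i/i/i   [L ::= i]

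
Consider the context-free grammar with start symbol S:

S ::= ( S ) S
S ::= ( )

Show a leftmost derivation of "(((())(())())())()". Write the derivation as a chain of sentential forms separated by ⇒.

S⇒(S)S⇒((S)S)S⇒(((S)S)S)S⇒(((())S)S)S⇒(((())(S)S)S)S⇒(((())(())S)S)S⇒(((())(())())S)S⇒(((())(())())())S⇒(((())(())())())()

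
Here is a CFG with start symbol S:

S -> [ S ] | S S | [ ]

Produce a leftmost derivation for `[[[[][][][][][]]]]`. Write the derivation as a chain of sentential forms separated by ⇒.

S⇒[S]⇒[[S]]⇒[[[S]]]⇒[[[SS]]]⇒[[[SSS]]]⇒[[[[]SS]]]⇒[[[[]SSS]]]⇒[[[[]SSSS]]]⇒[[[[]SSSSS]]]⇒[[[[][]SSSS]]]⇒[[[[][][]SSS]]]⇒[[[[][][][]SS]]]⇒[[[[][][][][]S]]]⇒[[[[][][][][][]]]]

S ⇒ [S]   [S -> [ S ]]
[S] ⇒ [[S]]   [S -> [ S ]]
[[S]] ⇒ [[[S]]]   [S -> [ S ]]
[[[S]]] ⇒ [[[SS]]]   [S -> S S]
[[[SS]]] ⇒ [[[SSS]]]   [S -> S S]
[[[SSS]]] ⇒ [[[[]SS]]]   [S -> [ ]]
[[[[]SS]]] ⇒ [[[[]SSS]]]   [S -> S S]
[[[[]SSS]]] ⇒ [[[[]SSSS]]]   [S -> S S]
[[[[]SSSS]]] ⇒ [[[[]SSSSS]]]   [S -> S S]
[[[[]SSSSS]]] ⇒ [[[[][]SSSS]]]   [S -> [ ]]
[[[[][]SSSS]]] ⇒ [[[[][][]SSS]]]   [S -> [ ]]
[[[[][][]SSS]]] ⇒ [[[[][][][]SS]]]   [S -> [ ]]
[[[[][][][]SS]]] ⇒ [[[[][][][][]S]]]   [S -> [ ]]
[[[[][][][][]S]]] ⇒ [[[[][][][][][]]]]   [S -> [ ]]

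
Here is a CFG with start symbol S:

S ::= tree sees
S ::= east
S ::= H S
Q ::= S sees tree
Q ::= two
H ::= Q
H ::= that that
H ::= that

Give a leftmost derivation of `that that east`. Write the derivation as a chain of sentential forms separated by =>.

S => H S => that that S => that that east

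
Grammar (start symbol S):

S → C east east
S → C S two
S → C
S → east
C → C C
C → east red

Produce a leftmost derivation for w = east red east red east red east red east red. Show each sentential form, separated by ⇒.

S ⇒ C   [S → C]
C ⇒ C C   [C → C C]
C C ⇒ C C C   [C → C C]
C C C ⇒ east red C C   [C → east red]
east red C C ⇒ east red C C C   [C → C C]
east red C C C ⇒ east red C C C C   [C → C C]
east red C C C C ⇒ east red east red C C C   [C → east red]
east red east red C C C ⇒ east red east red east red C C   [C → east red]
east red east red east red C C ⇒ east red east red east red east red C   [C → east red]
east red east red east red east red C ⇒ east red east red east red east red east red   [C → east red]

S ⇒ C ⇒ C C ⇒ C C C ⇒ east red C C ⇒ east red C C C ⇒ east red C C C C ⇒ east red east red C C C ⇒ east red east red east red C C ⇒ east red east red east red east red C ⇒ east red east red east red east red east red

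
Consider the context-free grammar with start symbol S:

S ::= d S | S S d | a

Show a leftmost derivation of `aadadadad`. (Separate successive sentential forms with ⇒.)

S⇒SSd⇒SSdSd⇒SSdSdSd⇒SSdSdSdSd⇒aSdSdSdSd⇒aadSdSdSd⇒aadadSdSd⇒aadadadSd⇒aadadadad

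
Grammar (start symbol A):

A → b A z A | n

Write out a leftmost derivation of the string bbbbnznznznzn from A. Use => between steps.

A => bAzA   [A → b A z A]
bAzA => bbAzAzA   [A → b A z A]
bbAzAzA => bbbAzAzAzA   [A → b A z A]
bbbAzAzAzA => bbbbAzAzAzAzA   [A → b A z A]
bbbbAzAzAzAzA => bbbbnzAzAzAzA   [A → n]
bbbbnzAzAzAzA => bbbbnznzAzAzA   [A → n]
bbbbnznzAzAzA => bbbbnznznzAzA   [A → n]
bbbbnznznzAzA => bbbbnznznznzA   [A → n]
bbbbnznznznzA => bbbbnznznznzn   [A → n]

A=>bAzA=>bbAzAzA=>bbbAzAzAzA=>bbbbAzAzAzAzA=>bbbbnzAzAzAzA=>bbbbnznzAzAzA=>bbbbnznznzAzA=>bbbbnznznznzA=>bbbbnznznznzn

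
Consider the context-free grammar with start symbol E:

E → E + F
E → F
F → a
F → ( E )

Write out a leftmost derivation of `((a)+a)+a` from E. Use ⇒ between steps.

E⇒E+F⇒F+F⇒(E)+F⇒(E+F)+F⇒(F+F)+F⇒((E)+F)+F⇒((F)+F)+F⇒((a)+F)+F⇒((a)+a)+F⇒((a)+a)+a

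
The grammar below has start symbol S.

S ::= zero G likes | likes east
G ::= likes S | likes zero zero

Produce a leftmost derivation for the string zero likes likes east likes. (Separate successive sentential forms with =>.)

S => zero G likes => zero likes S likes => zero likes likes east likes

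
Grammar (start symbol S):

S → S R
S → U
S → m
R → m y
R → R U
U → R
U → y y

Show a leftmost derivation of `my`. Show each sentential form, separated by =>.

S => U   [S → U]
U => R   [U → R]
R => my   [R → m y]

S => U => R => my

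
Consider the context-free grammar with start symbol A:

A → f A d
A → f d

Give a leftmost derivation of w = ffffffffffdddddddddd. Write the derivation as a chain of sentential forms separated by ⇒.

A ⇒ fAd   [A → f A d]
fAd ⇒ ffAdd   [A → f A d]
ffAdd ⇒ fffAddd   [A → f A d]
fffAddd ⇒ ffffAdddd   [A → f A d]
ffffAdddd ⇒ fffffAddddd   [A → f A d]
fffffAddddd ⇒ ffffffAdddddd   [A → f A d]
ffffffAdddddd ⇒ fffffffAddddddd   [A → f A d]
fffffffAddddddd ⇒ ffffffffAdddddddd   [A → f A d]
ffffffffAdddddddd ⇒ fffffffffAddddddddd   [A → f A d]
fffffffffAddddddddd ⇒ ffffffffffdddddddddd   [A → f d]

A ⇒ fAd ⇒ ffAdd ⇒ fffAddd ⇒ ffffAdddd ⇒ fffffAddddd ⇒ ffffffAdddddd ⇒ fffffffAddddddd ⇒ ffffffffAdddddddd ⇒ fffffffffAddddddddd ⇒ ffffffffffdddddddddd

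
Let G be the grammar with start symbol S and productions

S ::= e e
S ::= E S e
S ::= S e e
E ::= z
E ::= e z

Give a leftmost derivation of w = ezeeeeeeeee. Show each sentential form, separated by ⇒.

S⇒ESe⇒ezSe⇒ezSeee⇒ezSeeeee⇒ezSeeeeeee⇒ezeeeeeeeee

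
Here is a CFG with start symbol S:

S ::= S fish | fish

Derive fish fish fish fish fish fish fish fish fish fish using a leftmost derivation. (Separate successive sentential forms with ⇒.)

S ⇒ S fish ⇒ S fish fish ⇒ S fish fish fish ⇒ S fish fish fish fish ⇒ S fish fish fish fish fish ⇒ S fish fish fish fish fish fish ⇒ S fish fish fish fish fish fish fish ⇒ S fish fish fish fish fish fish fish fish ⇒ S fish fish fish fish fish fish fish fish fish ⇒ fish fish fish fish fish fish fish fish fish fish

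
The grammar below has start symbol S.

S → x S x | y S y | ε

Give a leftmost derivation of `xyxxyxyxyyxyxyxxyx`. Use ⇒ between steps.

S⇒xSx⇒xySyx⇒xyxSxyx⇒xyxxSxxyx⇒xyxxySyxxyx⇒xyxxyxSxyxxyx⇒xyxxyxySyxyxxyx⇒xyxxyxyxSxyxyxxyx⇒xyxxyxyxySyxyxyxxyx⇒xyxxyxyxyyxyxyxxyx

S ⇒ xSx   [S → x S x]
xSx ⇒ xySyx   [S → y S y]
xySyx ⇒ xyxSxyx   [S → x S x]
xyxSxyx ⇒ xyxxSxxyx   [S → x S x]
xyxxSxxyx ⇒ xyxxySyxxyx   [S → y S y]
xyxxySyxxyx ⇒ xyxxyxSxyxxyx   [S → x S x]
xyxxyxSxyxxyx ⇒ xyxxyxySyxyxxyx   [S → y S y]
xyxxyxySyxyxxyx ⇒ xyxxyxyxSxyxyxxyx   [S → x S x]
xyxxyxyxSxyxyxxyx ⇒ xyxxyxyxySyxyxyxxyx   [S → y S y]
xyxxyxyxySyxyxyxxyx ⇒ xyxxyxyxyyxyxyxxyx   [S → ε]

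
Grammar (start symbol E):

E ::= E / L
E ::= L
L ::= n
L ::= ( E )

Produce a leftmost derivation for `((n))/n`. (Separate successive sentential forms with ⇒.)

E ⇒ E/L ⇒ L/L ⇒ (E)/L ⇒ (L)/L ⇒ ((E))/L ⇒ ((L))/L ⇒ ((n))/L ⇒ ((n))/n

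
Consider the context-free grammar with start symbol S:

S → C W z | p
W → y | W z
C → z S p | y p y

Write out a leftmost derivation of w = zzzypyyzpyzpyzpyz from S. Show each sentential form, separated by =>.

S => CWz => zSpWz => zCWzpWz => zzSpWzpWz => zzCWzpWzpWz => zzzSpWzpWzpWz => zzzCWzpWzpWzpWz => zzzypyWzpWzpWzpWz => zzzypyyzpWzpWzpWz => zzzypyyzpyzpWzpWz => zzzypyyzpyzpyzpWz => zzzypyyzpyzpyzpyz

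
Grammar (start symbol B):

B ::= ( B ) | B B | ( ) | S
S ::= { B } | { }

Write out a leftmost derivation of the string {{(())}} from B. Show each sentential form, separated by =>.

B => S => {B} => {S} => {{B}} => {{(B)}} => {{(())}}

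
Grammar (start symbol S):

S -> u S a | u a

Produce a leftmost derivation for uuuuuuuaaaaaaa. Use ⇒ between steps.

S ⇒ uSa ⇒ uuSaa ⇒ uuuSaaa ⇒ uuuuSaaaa ⇒ uuuuuSaaaaa ⇒ uuuuuuSaaaaaa ⇒ uuuuuuuaaaaaaa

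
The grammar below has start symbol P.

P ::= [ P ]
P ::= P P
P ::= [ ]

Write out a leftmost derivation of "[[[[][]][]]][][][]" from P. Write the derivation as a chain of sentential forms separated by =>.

P => PP => PPP => PPPP => [P]PPP => [[P]]PPP => [[PP]]PPP => [[[P]P]]PPP => [[[PP]P]]PPP => [[[[]P]P]]PPP => [[[[][]]P]]PPP => [[[[][]][]]]PPP => [[[[][]][]]][]PP => [[[[][]][]]][][]P => [[[[][]][]]][][][]

P => PP   [P ::= P P]
PP => PPP   [P ::= P P]
PPP => PPPP   [P ::= P P]
PPPP => [P]PPP   [P ::= [ P ]]
[P]PPP => [[P]]PPP   [P ::= [ P ]]
[[P]]PPP => [[PP]]PPP   [P ::= P P]
[[PP]]PPP => [[[P]P]]PPP   [P ::= [ P ]]
[[[P]P]]PPP => [[[PP]P]]PPP   [P ::= P P]
[[[PP]P]]PPP => [[[[]P]P]]PPP   [P ::= [ ]]
[[[[]P]P]]PPP => [[[[][]]P]]PPP   [P ::= [ ]]
[[[[][]]P]]PPP => [[[[][]][]]]PPP   [P ::= [ ]]
[[[[][]][]]]PPP => [[[[][]][]]][]PP   [P ::= [ ]]
[[[[][]][]]][]PP => [[[[][]][]]][][]P   [P ::= [ ]]
[[[[][]][]]][][]P => [[[[][]][]]][][][]   [P ::= [ ]]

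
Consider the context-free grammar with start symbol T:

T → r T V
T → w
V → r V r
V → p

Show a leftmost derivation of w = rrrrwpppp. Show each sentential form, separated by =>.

T => rTV => rrTVV => rrrTVVV => rrrrTVVVV => rrrrwVVVV => rrrrwpVVV => rrrrwppVV => rrrrwpppV => rrrrwpppp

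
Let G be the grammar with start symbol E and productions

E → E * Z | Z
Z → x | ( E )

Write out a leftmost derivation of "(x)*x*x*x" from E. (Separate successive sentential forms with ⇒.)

E ⇒ E*Z   [E → E * Z]
E*Z ⇒ E*Z*Z   [E → E * Z]
E*Z*Z ⇒ E*Z*Z*Z   [E → E * Z]
E*Z*Z*Z ⇒ Z*Z*Z*Z   [E → Z]
Z*Z*Z*Z ⇒ (E)*Z*Z*Z   [Z → ( E )]
(E)*Z*Z*Z ⇒ (Z)*Z*Z*Z   [E → Z]
(Z)*Z*Z*Z ⇒ (x)*Z*Z*Z   [Z → x]
(x)*Z*Z*Z ⇒ (x)*x*Z*Z   [Z → x]
(x)*x*Z*Z ⇒ (x)*x*x*Z   [Z → x]
(x)*x*x*Z ⇒ (x)*x*x*x   [Z → x]

E ⇒ E*Z ⇒ E*Z*Z ⇒ E*Z*Z*Z ⇒ Z*Z*Z*Z ⇒ (E)*Z*Z*Z ⇒ (Z)*Z*Z*Z ⇒ (x)*Z*Z*Z ⇒ (x)*x*Z*Z ⇒ (x)*x*x*Z ⇒ (x)*x*x*x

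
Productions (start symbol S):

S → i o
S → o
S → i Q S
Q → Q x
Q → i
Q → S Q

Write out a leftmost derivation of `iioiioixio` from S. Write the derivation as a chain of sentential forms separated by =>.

S => iQS => iQxS => iSQxS => iiQSQxS => iiSQSQxS => iioQSQxS => iioiSQxS => iioiioQxS => iioiioixS => iioiioixio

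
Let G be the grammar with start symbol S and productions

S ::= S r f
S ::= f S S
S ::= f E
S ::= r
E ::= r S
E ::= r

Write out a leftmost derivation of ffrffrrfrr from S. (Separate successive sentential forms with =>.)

S=>fSS=>ffES=>ffrS=>ffrfSS=>ffrffSSS=>ffrffSrfSS=>ffrffrrfSS=>ffrffrrfrS=>ffrffrrfrr

S => fSS   [S ::= f S S]
fSS => ffES   [S ::= f E]
ffES => ffrS   [E ::= r]
ffrS => ffrfSS   [S ::= f S S]
ffrfSS => ffrffSSS   [S ::= f S S]
ffrffSSS => ffrffSrfSS   [S ::= S r f]
ffrffSrfSS => ffrffrrfSS   [S ::= r]
ffrffrrfSS => ffrffrrfrS   [S ::= r]
ffrffrrfrS => ffrffrrfrr   [S ::= r]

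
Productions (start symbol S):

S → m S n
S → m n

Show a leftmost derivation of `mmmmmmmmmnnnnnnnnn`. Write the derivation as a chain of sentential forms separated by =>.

S => mSn   [S → m S n]
mSn => mmSnn   [S → m S n]
mmSnn => mmmSnnn   [S → m S n]
mmmSnnn => mmmmSnnnn   [S → m S n]
mmmmSnnnn => mmmmmSnnnnn   [S → m S n]
mmmmmSnnnnn => mmmmmmSnnnnnn   [S → m S n]
mmmmmmSnnnnnn => mmmmmmmSnnnnnnn   [S → m S n]
mmmmmmmSnnnnnnn => mmmmmmmmSnnnnnnnn   [S → m S n]
mmmmmmmmSnnnnnnnn => mmmmmmmmmnnnnnnnnn   [S → m n]

S => mSn => mmSnn => mmmSnnn => mmmmSnnnn => mmmmmSnnnnn => mmmmmmSnnnnnn => mmmmmmmSnnnnnnn => mmmmmmmmSnnnnnnnn => mmmmmmmmmnnnnnnnnn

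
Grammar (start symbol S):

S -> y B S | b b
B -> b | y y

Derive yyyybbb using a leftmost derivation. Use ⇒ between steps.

S ⇒ yBS   [S -> y B S]
yBS ⇒ yyyS   [B -> y y]
yyyS ⇒ yyyyBS   [S -> y B S]
yyyyBS ⇒ yyyybS   [B -> b]
yyyybS ⇒ yyyybbb   [S -> b b]

S ⇒ yBS ⇒ yyyS ⇒ yyyyBS ⇒ yyyybS ⇒ yyyybbb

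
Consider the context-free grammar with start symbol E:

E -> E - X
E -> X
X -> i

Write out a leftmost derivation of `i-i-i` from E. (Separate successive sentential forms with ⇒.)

E ⇒ E-X ⇒ E-X-X ⇒ X-X-X ⇒ i-X-X ⇒ i-i-X ⇒ i-i-i

E ⇒ E-X   [E -> E - X]
E-X ⇒ E-X-X   [E -> E - X]
E-X-X ⇒ X-X-X   [E -> X]
X-X-X ⇒ i-X-X   [X -> i]
i-X-X ⇒ i-i-X   [X -> i]
i-i-X ⇒ i-i-i   [X -> i]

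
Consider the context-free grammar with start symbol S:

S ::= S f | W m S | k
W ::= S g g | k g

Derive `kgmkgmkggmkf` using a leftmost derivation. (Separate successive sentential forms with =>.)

S => Sf   [S ::= S f]
Sf => WmSf   [S ::= W m S]
WmSf => kgmSf   [W ::= k g]
kgmSf => kgmWmSf   [S ::= W m S]
kgmWmSf => kgmSggmSf   [W ::= S g g]
kgmSggmSf => kgmWmSggmSf   [S ::= W m S]
kgmWmSggmSf => kgmkgmSggmSf   [W ::= k g]
kgmkgmSggmSf => kgmkgmkggmSf   [S ::= k]
kgmkgmkggmSf => kgmkgmkggmkf   [S ::= k]

S => Sf => WmSf => kgmSf => kgmWmSf => kgmSggmSf => kgmWmSggmSf => kgmkgmSggmSf => kgmkgmkggmSf => kgmkgmkggmkf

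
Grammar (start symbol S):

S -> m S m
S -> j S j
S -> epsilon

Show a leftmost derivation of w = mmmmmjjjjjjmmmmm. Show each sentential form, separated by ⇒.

S ⇒ mSm   [S -> m S m]
mSm ⇒ mmSmm   [S -> m S m]
mmSmm ⇒ mmmSmmm   [S -> m S m]
mmmSmmm ⇒ mmmmSmmmm   [S -> m S m]
mmmmSmmmm ⇒ mmmmmSmmmmm   [S -> m S m]
mmmmmSmmmmm ⇒ mmmmmjSjmmmmm   [S -> j S j]
mmmmmjSjmmmmm ⇒ mmmmmjjSjjmmmmm   [S -> j S j]
mmmmmjjSjjmmmmm ⇒ mmmmmjjjSjjjmmmmm   [S -> j S j]
mmmmmjjjSjjjmmmmm ⇒ mmmmmjjjjjjmmmmm   [S -> epsilon]

S ⇒ mSm ⇒ mmSmm ⇒ mmmSmmm ⇒ mmmmSmmmm ⇒ mmmmmSmmmmm ⇒ mmmmmjSjmmmmm ⇒ mmmmmjjSjjmmmmm ⇒ mmmmmjjjSjjjmmmmm ⇒ mmmmmjjjjjjmmmmm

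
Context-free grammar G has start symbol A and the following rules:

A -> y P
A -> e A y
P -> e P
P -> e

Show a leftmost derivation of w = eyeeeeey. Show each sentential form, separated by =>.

A => eAy   [A -> e A y]
eAy => eyPy   [A -> y P]
eyPy => eyePy   [P -> e P]
eyePy => eyeePy   [P -> e P]
eyeePy => eyeeePy   [P -> e P]
eyeeePy => eyeeeePy   [P -> e P]
eyeeeePy => eyeeeeey   [P -> e]

A=>eAy=>eyPy=>eyePy=>eyeePy=>eyeeePy=>eyeeeePy=>eyeeeeey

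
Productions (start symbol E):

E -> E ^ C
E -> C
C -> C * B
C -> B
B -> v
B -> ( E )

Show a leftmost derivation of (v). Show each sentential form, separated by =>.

E => C => B => (E) => (C) => (B) => (v)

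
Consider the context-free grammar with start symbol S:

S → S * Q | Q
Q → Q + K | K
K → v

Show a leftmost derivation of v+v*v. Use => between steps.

S => S*Q   [S → S * Q]
S*Q => Q*Q   [S → Q]
Q*Q => Q+K*Q   [Q → Q + K]
Q+K*Q => K+K*Q   [Q → K]
K+K*Q => v+K*Q   [K → v]
v+K*Q => v+v*Q   [K → v]
v+v*Q => v+v*K   [Q → K]
v+v*K => v+v*v   [K → v]

S=>S*Q=>Q*Q=>Q+K*Q=>K+K*Q=>v+K*Q=>v+v*Q=>v+v*K=>v+v*v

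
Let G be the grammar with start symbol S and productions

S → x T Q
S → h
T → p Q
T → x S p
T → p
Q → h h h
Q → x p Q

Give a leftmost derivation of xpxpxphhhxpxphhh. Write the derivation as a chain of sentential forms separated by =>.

S=>xTQ=>xpQQ=>xpxpQQ=>xpxpxpQQ=>xpxpxphhhQ=>xpxpxphhhxpQ=>xpxpxphhhxpxpQ=>xpxpxphhhxpxphhh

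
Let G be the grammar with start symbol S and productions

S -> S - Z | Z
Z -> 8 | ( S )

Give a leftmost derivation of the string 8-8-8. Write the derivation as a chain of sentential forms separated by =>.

S => S-Z => S-Z-Z => Z-Z-Z => 8-Z-Z => 8-8-Z => 8-8-8

S => S-Z   [S -> S - Z]
S-Z => S-Z-Z   [S -> S - Z]
S-Z-Z => Z-Z-Z   [S -> Z]
Z-Z-Z => 8-Z-Z   [Z -> 8]
8-Z-Z => 8-8-Z   [Z -> 8]
8-8-Z => 8-8-8   [Z -> 8]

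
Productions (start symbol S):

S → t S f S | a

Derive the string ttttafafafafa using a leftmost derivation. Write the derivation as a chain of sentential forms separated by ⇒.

S ⇒ tSfS   [S → t S f S]
tSfS ⇒ ttSfSfS   [S → t S f S]
ttSfSfS ⇒ tttSfSfSfS   [S → t S f S]
tttSfSfSfS ⇒ ttttSfSfSfSfS   [S → t S f S]
ttttSfSfSfSfS ⇒ ttttafSfSfSfS   [S → a]
ttttafSfSfSfS ⇒ ttttafafSfSfS   [S → a]
ttttafafSfSfS ⇒ ttttafafafSfS   [S → a]
ttttafafafSfS ⇒ ttttafafafafS   [S → a]
ttttafafafafS ⇒ ttttafafafafa   [S → a]

S ⇒ tSfS ⇒ ttSfSfS ⇒ tttSfSfSfS ⇒ ttttSfSfSfSfS ⇒ ttttafSfSfSfS ⇒ ttttafafSfSfS ⇒ ttttafafafSfS ⇒ ttttafafafafS ⇒ ttttafafafafa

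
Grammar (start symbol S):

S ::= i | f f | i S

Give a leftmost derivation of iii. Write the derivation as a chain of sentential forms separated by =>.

S => iS   [S ::= i S]
iS => iiS   [S ::= i S]
iiS => iii   [S ::= i]

S=>iS=>iiS=>iii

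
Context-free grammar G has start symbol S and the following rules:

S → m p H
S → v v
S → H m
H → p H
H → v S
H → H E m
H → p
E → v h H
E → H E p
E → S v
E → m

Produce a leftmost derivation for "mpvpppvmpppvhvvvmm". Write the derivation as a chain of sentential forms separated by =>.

S => mpH   [S → m p H]
mpH => mpvS   [H → v S]
mpvS => mpvHm   [S → H m]
mpvHm => mpvHEmm   [H → H E m]
mpvHEmm => mpvpHEmm   [H → p H]
mpvpHEmm => mpvppHEmm   [H → p H]
mpvppHEmm => mpvpppHEmm   [H → p H]
mpvpppHEmm => mpvpppvSEmm   [H → v S]
mpvpppvSEmm => mpvpppvmpHEmm   [S → m p H]
mpvpppvmpHEmm => mpvpppvmppHEmm   [H → p H]
mpvpppvmppHEmm => mpvpppvmpppEmm   [H → p]
mpvpppvmpppEmm => mpvpppvmpppvhHmm   [E → v h H]
mpvpppvmpppvhHmm => mpvpppvmpppvhvSmm   [H → v S]
mpvpppvmpppvhvSmm => mpvpppvmpppvhvvvmm   [S → v v]

S => mpH => mpvS => mpvHm => mpvHEmm => mpvpHEmm => mpvppHEmm => mpvpppHEmm => mpvpppvSEmm => mpvpppvmpHEmm => mpvpppvmppHEmm => mpvpppvmpppEmm => mpvpppvmpppvhHmm => mpvpppvmpppvhvSmm => mpvpppvmpppvhvvvmm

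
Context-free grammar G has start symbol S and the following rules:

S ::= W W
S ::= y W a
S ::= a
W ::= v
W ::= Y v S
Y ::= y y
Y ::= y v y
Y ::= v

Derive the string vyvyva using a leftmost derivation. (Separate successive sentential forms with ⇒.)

S⇒WW⇒vW⇒vYvS⇒vyvyvS⇒vyvyva

S ⇒ WW   [S ::= W W]
WW ⇒ vW   [W ::= v]
vW ⇒ vYvS   [W ::= Y v S]
vYvS ⇒ vyvyvS   [Y ::= y v y]
vyvyvS ⇒ vyvyva   [S ::= a]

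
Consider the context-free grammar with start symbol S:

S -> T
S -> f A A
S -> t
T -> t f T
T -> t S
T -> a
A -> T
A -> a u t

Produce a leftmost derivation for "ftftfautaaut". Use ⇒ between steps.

S⇒fAA⇒fTA⇒ftfTA⇒ftftSA⇒ftftfAAA⇒ftftfautAA⇒ftftfautTA⇒ftftfautaA⇒ftftfautaaut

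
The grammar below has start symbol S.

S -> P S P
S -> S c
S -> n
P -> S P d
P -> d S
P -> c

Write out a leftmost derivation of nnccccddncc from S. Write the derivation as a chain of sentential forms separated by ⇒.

S ⇒ Sc   [S -> S c]
Sc ⇒ PSPc   [S -> P S P]
PSPc ⇒ SPdSPc   [P -> S P d]
SPdSPc ⇒ nPdSPc   [S -> n]
nPdSPc ⇒ nSPddSPc   [P -> S P d]
nSPddSPc ⇒ nScPddSPc   [S -> S c]
nScPddSPc ⇒ nSccPddSPc   [S -> S c]
nSccPddSPc ⇒ nScccPddSPc   [S -> S c]
nScccPddSPc ⇒ nncccPddSPc   [S -> n]
nncccPddSPc ⇒ nnccccddSPc   [P -> c]
nnccccddSPc ⇒ nnccccddnPc   [S -> n]
nnccccddnPc ⇒ nnccccddncc   [P -> c]

S ⇒ Sc ⇒ PSPc ⇒ SPdSPc ⇒ nPdSPc ⇒ nSPddSPc ⇒ nScPddSPc ⇒ nSccPddSPc ⇒ nScccPddSPc ⇒ nncccPddSPc ⇒ nnccccddSPc ⇒ nnccccddnPc ⇒ nnccccddncc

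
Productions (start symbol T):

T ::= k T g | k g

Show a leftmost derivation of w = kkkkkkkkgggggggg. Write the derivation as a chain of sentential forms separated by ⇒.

T ⇒ kTg   [T ::= k T g]
kTg ⇒ kkTgg   [T ::= k T g]
kkTgg ⇒ kkkTggg   [T ::= k T g]
kkkTggg ⇒ kkkkTgggg   [T ::= k T g]
kkkkTgggg ⇒ kkkkkTggggg   [T ::= k T g]
kkkkkTggggg ⇒ kkkkkkTgggggg   [T ::= k T g]
kkkkkkTgggggg ⇒ kkkkkkkTggggggg   [T ::= k T g]
kkkkkkkTggggggg ⇒ kkkkkkkkgggggggg   [T ::= k g]

T ⇒ kTg ⇒ kkTgg ⇒ kkkTggg ⇒ kkkkTgggg ⇒ kkkkkTggggg ⇒ kkkkkkTgggggg ⇒ kkkkkkkTggggggg ⇒ kkkkkkkkgggggggg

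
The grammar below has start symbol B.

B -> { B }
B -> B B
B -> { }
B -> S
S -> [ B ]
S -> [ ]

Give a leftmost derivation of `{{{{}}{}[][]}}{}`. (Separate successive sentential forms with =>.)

B => BB => {B}B => {{B}}B => {{BB}}B => {{{B}B}}B => {{{{}}B}}B => {{{{}}BB}}B => {{{{}}{}B}}B => {{{{}}{}BB}}B => {{{{}}{}SB}}B => {{{{}}{}[]B}}B => {{{{}}{}[]S}}B => {{{{}}{}[][]}}B => {{{{}}{}[][]}}{}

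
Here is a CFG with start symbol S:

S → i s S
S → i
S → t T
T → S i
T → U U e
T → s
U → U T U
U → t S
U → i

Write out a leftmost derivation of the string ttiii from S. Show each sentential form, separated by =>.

S => tT => tSi => ttTi => ttSii => ttiii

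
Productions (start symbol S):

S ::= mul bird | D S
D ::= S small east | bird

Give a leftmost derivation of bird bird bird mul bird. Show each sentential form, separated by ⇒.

S ⇒ D S   [S ::= D S]
D S ⇒ bird S   [D ::= bird]
bird S ⇒ bird D S   [S ::= D S]
bird D S ⇒ bird bird S   [D ::= bird]
bird bird S ⇒ bird bird D S   [S ::= D S]
bird bird D S ⇒ bird bird bird S   [D ::= bird]
bird bird bird S ⇒ bird bird bird mul bird   [S ::= mul bird]

S ⇒ D S ⇒ bird S ⇒ bird D S ⇒ bird bird S ⇒ bird bird D S ⇒ bird bird bird S ⇒ bird bird bird mul bird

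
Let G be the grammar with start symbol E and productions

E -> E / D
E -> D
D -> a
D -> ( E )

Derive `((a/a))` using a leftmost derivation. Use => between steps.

E => D => (E) => (D) => ((E)) => ((E/D)) => ((D/D)) => ((a/D)) => ((a/a))

E => D   [E -> D]
D => (E)   [D -> ( E )]
(E) => (D)   [E -> D]
(D) => ((E))   [D -> ( E )]
((E)) => ((E/D))   [E -> E / D]
((E/D)) => ((D/D))   [E -> D]
((D/D)) => ((a/D))   [D -> a]
((a/D)) => ((a/a))   [D -> a]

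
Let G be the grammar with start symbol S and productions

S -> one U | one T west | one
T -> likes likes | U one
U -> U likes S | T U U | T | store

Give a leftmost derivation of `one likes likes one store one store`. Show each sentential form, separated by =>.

S => one U => one T U U => one U one U U => one T one U U => one likes likes one U U => one likes likes one T U => one likes likes one U one U => one likes likes one store one U => one likes likes one store one store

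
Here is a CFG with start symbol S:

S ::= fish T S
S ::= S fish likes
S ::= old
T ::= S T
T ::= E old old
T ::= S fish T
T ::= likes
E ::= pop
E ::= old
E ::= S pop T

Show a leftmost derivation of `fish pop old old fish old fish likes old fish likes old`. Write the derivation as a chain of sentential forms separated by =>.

S => fish T S => fish E old old S => fish pop old old S => fish pop old old fish T S => fish pop old old fish S T S => fish pop old old fish old T S => fish pop old old fish old S fish T S => fish pop old old fish old fish T S fish T S => fish pop old old fish old fish likes S fish T S => fish pop old old fish old fish likes old fish T S => fish pop old old fish old fish likes old fish likes S => fish pop old old fish old fish likes old fish likes old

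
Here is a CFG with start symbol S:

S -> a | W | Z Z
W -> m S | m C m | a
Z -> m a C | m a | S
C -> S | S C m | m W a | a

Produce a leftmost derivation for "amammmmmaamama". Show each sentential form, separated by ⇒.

S ⇒ ZZ ⇒ SZ ⇒ aZ ⇒ amaC ⇒ amamWa ⇒ amammCma ⇒ amammmWama ⇒ amammmmCmama ⇒ amammmmmWamama ⇒ amammmmmaamama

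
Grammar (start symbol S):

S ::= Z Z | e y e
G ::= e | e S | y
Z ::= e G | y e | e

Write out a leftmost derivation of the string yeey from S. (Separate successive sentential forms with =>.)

S => ZZ => yeZ => yeeG => yeey

S => ZZ   [S ::= Z Z]
ZZ => yeZ   [Z ::= y e]
yeZ => yeeG   [Z ::= e G]
yeeG => yeey   [G ::= y]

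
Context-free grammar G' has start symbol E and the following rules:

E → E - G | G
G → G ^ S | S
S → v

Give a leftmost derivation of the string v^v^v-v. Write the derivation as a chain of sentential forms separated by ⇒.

E ⇒ E-G   [E → E - G]
E-G ⇒ G-G   [E → G]
G-G ⇒ G^S-G   [G → G ^ S]
G^S-G ⇒ G^S^S-G   [G → G ^ S]
G^S^S-G ⇒ S^S^S-G   [G → S]
S^S^S-G ⇒ v^S^S-G   [S → v]
v^S^S-G ⇒ v^v^S-G   [S → v]
v^v^S-G ⇒ v^v^v-G   [S → v]
v^v^v-G ⇒ v^v^v-S   [G → S]
v^v^v-S ⇒ v^v^v-v   [S → v]

E⇒E-G⇒G-G⇒G^S-G⇒G^S^S-G⇒S^S^S-G⇒v^S^S-G⇒v^v^S-G⇒v^v^v-G⇒v^v^v-S⇒v^v^v-v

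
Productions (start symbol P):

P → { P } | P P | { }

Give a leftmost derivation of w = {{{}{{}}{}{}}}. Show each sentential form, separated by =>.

P => {P}   [P → { P }]
{P} => {{P}}   [P → { P }]
{{P}} => {{PP}}   [P → P P]
{{PP}} => {{PPP}}   [P → P P]
{{PPP}} => {{{}PP}}   [P → { }]
{{{}PP}} => {{{}{P}P}}   [P → { P }]
{{{}{P}P}} => {{{}{{}}P}}   [P → { }]
{{{}{{}}P}} => {{{}{{}}PP}}   [P → P P]
{{{}{{}}PP}} => {{{}{{}}{}P}}   [P → { }]
{{{}{{}}{}P}} => {{{}{{}}{}{}}}   [P → { }]

P => {P} => {{P}} => {{PP}} => {{PPP}} => {{{}PP}} => {{{}{P}P}} => {{{}{{}}P}} => {{{}{{}}PP}} => {{{}{{}}{}P}} => {{{}{{}}{}{}}}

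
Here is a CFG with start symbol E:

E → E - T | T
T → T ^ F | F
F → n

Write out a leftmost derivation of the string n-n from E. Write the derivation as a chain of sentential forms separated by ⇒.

E ⇒ E-T ⇒ T-T ⇒ F-T ⇒ n-T ⇒ n-F ⇒ n-n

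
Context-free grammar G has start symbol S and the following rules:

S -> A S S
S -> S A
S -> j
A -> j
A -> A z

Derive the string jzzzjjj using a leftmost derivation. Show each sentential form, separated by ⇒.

S ⇒ SA ⇒ ASSA ⇒ AzSSA ⇒ AzzSSA ⇒ AzzzSSA ⇒ jzzzSSA ⇒ jzzzjSA ⇒ jzzzjjA ⇒ jzzzjjj

S ⇒ SA   [S -> S A]
SA ⇒ ASSA   [S -> A S S]
ASSA ⇒ AzSSA   [A -> A z]
AzSSA ⇒ AzzSSA   [A -> A z]
AzzSSA ⇒ AzzzSSA   [A -> A z]
AzzzSSA ⇒ jzzzSSA   [A -> j]
jzzzSSA ⇒ jzzzjSA   [S -> j]
jzzzjSA ⇒ jzzzjjA   [S -> j]
jzzzjjA ⇒ jzzzjjj   [A -> j]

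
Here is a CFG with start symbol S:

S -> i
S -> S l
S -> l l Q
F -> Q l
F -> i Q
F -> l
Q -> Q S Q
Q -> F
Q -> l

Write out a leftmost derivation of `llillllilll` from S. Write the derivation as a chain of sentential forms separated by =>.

S => llQ   [S -> l l Q]
llQ => llF   [Q -> F]
llF => lliQ   [F -> i Q]
lliQ => lliF   [Q -> F]
lliF => lliQl   [F -> Q l]
lliQl => lliQSQl   [Q -> Q S Q]
lliQSQl => llilSQl   [Q -> l]
llilSQl => llilllQQl   [S -> l l Q]
llilllQQl => llilllQSQQl   [Q -> Q S Q]
llilllQSQQl => llilllFSQQl   [Q -> F]
llilllFSQQl => llillllSQQl   [F -> l]
llillllSQQl => llilllliQQl   [S -> i]
llilllliQQl => llillllilQl   [Q -> l]
llillllilQl => llillllilll   [Q -> l]

S => llQ => llF => lliQ => lliF => lliQl => lliQSQl => llilSQl => llilllQQl => llilllQSQQl => llilllFSQQl => llillllSQQl => llilllliQQl => llillllilQl => llillllilll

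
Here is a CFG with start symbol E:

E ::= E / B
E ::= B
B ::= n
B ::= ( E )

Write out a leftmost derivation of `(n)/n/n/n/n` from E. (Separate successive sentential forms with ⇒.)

E ⇒ E/B ⇒ E/B/B ⇒ E/B/B/B ⇒ E/B/B/B/B ⇒ B/B/B/B/B ⇒ (E)/B/B/B/B ⇒ (B)/B/B/B/B ⇒ (n)/B/B/B/B ⇒ (n)/n/B/B/B ⇒ (n)/n/n/B/B ⇒ (n)/n/n/n/B ⇒ (n)/n/n/n/n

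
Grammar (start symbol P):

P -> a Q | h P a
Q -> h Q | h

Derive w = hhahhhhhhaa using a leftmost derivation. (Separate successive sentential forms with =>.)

P => hPa   [P -> h P a]
hPa => hhPaa   [P -> h P a]
hhPaa => hhaQaa   [P -> a Q]
hhaQaa => hhahQaa   [Q -> h Q]
hhahQaa => hhahhQaa   [Q -> h Q]
hhahhQaa => hhahhhQaa   [Q -> h Q]
hhahhhQaa => hhahhhhQaa   [Q -> h Q]
hhahhhhQaa => hhahhhhhQaa   [Q -> h Q]
hhahhhhhQaa => hhahhhhhhaa   [Q -> h]

P => hPa => hhPaa => hhaQaa => hhahQaa => hhahhQaa => hhahhhQaa => hhahhhhQaa => hhahhhhhQaa => hhahhhhhhaa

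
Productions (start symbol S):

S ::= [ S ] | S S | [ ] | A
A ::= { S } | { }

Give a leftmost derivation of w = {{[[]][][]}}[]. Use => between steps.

S => SS   [S ::= S S]
SS => AS   [S ::= A]
AS => {S}S   [A ::= { S }]
{S}S => {A}S   [S ::= A]
{A}S => {{S}}S   [A ::= { S }]
{{S}}S => {{SS}}S   [S ::= S S]
{{SS}}S => {{SSS}}S   [S ::= S S]
{{SSS}}S => {{[S]SS}}S   [S ::= [ S ]]
{{[S]SS}}S => {{[[]]SS}}S   [S ::= [ ]]
{{[[]]SS}}S => {{[[]][]S}}S   [S ::= [ ]]
{{[[]][]S}}S => {{[[]][][]}}S   [S ::= [ ]]
{{[[]][][]}}S => {{[[]][][]}}[]   [S ::= [ ]]

S=>SS=>AS=>{S}S=>{A}S=>{{S}}S=>{{SS}}S=>{{SSS}}S=>{{[S]SS}}S=>{{[[]]SS}}S=>{{[[]][]S}}S=>{{[[]][][]}}S=>{{[[]][][]}}[]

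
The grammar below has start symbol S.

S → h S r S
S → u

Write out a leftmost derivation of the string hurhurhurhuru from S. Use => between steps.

S => hSrS   [S → h S r S]
hSrS => hurS   [S → u]
hurS => hurhSrS   [S → h S r S]
hurhSrS => hurhurS   [S → u]
hurhurS => hurhurhSrS   [S → h S r S]
hurhurhSrS => hurhurhurS   [S → u]
hurhurhurS => hurhurhurhSrS   [S → h S r S]
hurhurhurhSrS => hurhurhurhurS   [S → u]
hurhurhurhurS => hurhurhurhuru   [S → u]

S => hSrS => hurS => hurhSrS => hurhurS => hurhurhSrS => hurhurhurS => hurhurhurhSrS => hurhurhurhurS => hurhurhurhuru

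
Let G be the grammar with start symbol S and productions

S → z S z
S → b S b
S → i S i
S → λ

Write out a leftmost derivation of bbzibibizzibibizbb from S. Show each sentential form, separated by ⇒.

S ⇒ bSb   [S → b S b]
bSb ⇒ bbSbb   [S → b S b]
bbSbb ⇒ bbzSzbb   [S → z S z]
bbzSzbb ⇒ bbziSizbb   [S → i S i]
bbziSizbb ⇒ bbzibSbizbb   [S → b S b]
bbzibSbizbb ⇒ bbzibiSibizbb   [S → i S i]
bbzibiSibizbb ⇒ bbzibibSbibizbb   [S → b S b]
bbzibibSbibizbb ⇒ bbzibibiSibibizbb   [S → i S i]
bbzibibiSibibizbb ⇒ bbzibibizSzibibizbb   [S → z S z]
bbzibibizSzibibizbb ⇒ bbzibibizzibibizbb   [S → λ]

S ⇒ bSb ⇒ bbSbb ⇒ bbzSzbb ⇒ bbziSizbb ⇒ bbzibSbizbb ⇒ bbzibiSibizbb ⇒ bbzibibSbibizbb ⇒ bbzibibiSibibizbb ⇒ bbzibibizSzibibizbb ⇒ bbzibibizzibibizbb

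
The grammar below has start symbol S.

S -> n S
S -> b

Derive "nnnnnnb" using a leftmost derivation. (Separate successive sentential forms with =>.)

S => nS => nnS => nnnS => nnnnS => nnnnnS => nnnnnnS => nnnnnnb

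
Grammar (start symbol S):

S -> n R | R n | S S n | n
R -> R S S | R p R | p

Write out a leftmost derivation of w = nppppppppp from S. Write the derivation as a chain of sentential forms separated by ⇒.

S ⇒ nR ⇒ nRpR ⇒ nRpRpR ⇒ nppRpR ⇒ nppRpRpR ⇒ nppRpRpRpR ⇒ nppppRpRpR ⇒ nppppppRpR ⇒ nppppppppR ⇒ nppppppppp

S ⇒ nR   [S -> n R]
nR ⇒ nRpR   [R -> R p R]
nRpR ⇒ nRpRpR   [R -> R p R]
nRpRpR ⇒ nppRpR   [R -> p]
nppRpR ⇒ nppRpRpR   [R -> R p R]
nppRpRpR ⇒ nppRpRpRpR   [R -> R p R]
nppRpRpRpR ⇒ nppppRpRpR   [R -> p]
nppppRpRpR ⇒ nppppppRpR   [R -> p]
nppppppRpR ⇒ nppppppppR   [R -> p]
nppppppppR ⇒ nppppppppp   [R -> p]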